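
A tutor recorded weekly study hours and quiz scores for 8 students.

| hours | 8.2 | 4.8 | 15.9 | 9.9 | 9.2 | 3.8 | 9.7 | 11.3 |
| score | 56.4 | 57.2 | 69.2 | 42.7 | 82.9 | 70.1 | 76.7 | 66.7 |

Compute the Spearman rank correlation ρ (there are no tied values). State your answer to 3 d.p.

Rank hours: 3, 2, 8, 6, 4, 1, 5, 7
Rank score: 2, 3, 5, 1, 8, 6, 7, 4
d = rank(hours) − rank(score): 1, -1, 3, 5, -4, -5, -2, 3; Σd² = 90
ρ = 1 − 6Σd² / [n(n²−1)] = 1 − 6×90 / (8×63) = 1 − 540/504 ≈ -0.071

-0.071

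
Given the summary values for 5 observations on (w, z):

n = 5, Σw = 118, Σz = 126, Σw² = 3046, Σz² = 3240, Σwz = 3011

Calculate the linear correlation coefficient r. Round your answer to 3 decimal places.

r = (nΣwz − ΣwΣz) / √[(nΣw² − (Σw)²)(nΣz² − (Σz)²)]
Numerator: 5×3011 − 118×126 = 187
Denominator: √[(15230 − 13924)(16200 − 15876)] = √[1306 × 324] = 650.4952
r = 187 / 650.4952 ≈ 0.287

0.287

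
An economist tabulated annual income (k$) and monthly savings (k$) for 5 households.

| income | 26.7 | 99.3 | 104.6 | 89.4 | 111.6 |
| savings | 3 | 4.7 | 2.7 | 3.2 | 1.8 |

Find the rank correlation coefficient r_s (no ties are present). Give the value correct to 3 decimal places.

Rank income: 1, 3, 4, 2, 5
Rank savings: 3, 5, 2, 4, 1
d = rank(income) − rank(savings): -2, -2, 2, -2, 4; Σd² = 32
ρ = 1 − 6Σd² / [n(n²−1)] = 1 − 6×32 / (5×24) = 1 − 192/120 ≈ -0.600

-0.600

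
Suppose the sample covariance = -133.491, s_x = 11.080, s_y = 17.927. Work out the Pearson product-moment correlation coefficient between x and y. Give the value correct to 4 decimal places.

r = Cov(x,y) / (s_x · s_y) = -133.491 / (11.080 × 17.927)
  = -133.491 / 198.6312 ≈ -0.6721

-0.6721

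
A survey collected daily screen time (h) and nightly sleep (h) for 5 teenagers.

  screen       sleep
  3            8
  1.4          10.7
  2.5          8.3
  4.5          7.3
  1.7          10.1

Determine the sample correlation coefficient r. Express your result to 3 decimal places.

-0.924

n = 5, Σx = 13.1, Σy = 44.4, Σx² = 40.35, Σy² = 402.68, Σxy = 109.75
nΣxy − ΣxΣy = 548.75 − 581.64 = -32.89
nΣx² − (Σx)² = 201.75 − 171.61 = 30.14; nΣy² − (Σy)² = 2013.4 − 1971.36 = 42.04
r = -32.89 / √(30.14 × 42.04) = -32.89 / 35.5961 ≈ -0.924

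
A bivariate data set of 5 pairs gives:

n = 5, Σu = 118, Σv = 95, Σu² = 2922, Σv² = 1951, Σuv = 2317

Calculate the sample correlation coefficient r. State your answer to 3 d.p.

0.530

r = (nΣuv − ΣuΣv) / √[(nΣu² − (Σu)²)(nΣv² − (Σv)²)]
Numerator: 5×2317 − 118×95 = 375
Denominator: √[(14610 − 13924)(9755 − 9025)] = √[686 × 730] = 707.6581
r = 375 / 707.6581 ≈ 0.530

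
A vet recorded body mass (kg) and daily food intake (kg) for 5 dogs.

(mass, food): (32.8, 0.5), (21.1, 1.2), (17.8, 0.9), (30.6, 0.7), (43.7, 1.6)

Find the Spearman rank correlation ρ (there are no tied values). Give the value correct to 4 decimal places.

Rank mass: 4, 2, 1, 3, 5
Rank food: 1, 4, 3, 2, 5
d = rank(mass) − rank(food): 3, -2, -2, 1, 0; Σd² = 18
ρ = 1 − 6Σd² / [n(n²−1)] = 1 − 6×18 / (5×24) = 1 − 108/120 ≈ 0.1000

0.1000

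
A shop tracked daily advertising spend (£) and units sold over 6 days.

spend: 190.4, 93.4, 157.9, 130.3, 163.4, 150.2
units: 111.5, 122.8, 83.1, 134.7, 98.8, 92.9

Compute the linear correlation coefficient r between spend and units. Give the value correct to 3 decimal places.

n = 6, Σx = 885.6, Σy = 643.8, Σx² = 136145.82, Σy² = 70953.64, Σxy = 93469.52
nΣxy − ΣxΣy = 560817.12 − 570149.28 = -9332.16
nΣx² − (Σx)² = 816874.92 − 784287.36 = 32587.56; nΣy² − (Σy)² = 425721.84 − 414478.44 = 11243.4
r = -9332.16 / √(32587.56 × 11243.4) = -9332.16 / 19141.4464 ≈ -0.488

-0.488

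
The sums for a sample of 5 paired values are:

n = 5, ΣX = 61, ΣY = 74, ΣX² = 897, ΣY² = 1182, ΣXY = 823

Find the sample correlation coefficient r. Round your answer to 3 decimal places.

r = (nΣXY − ΣXΣY) / √[(nΣX² − (ΣX)²)(nΣY² − (ΣY)²)]
Numerator: 5×823 − 61×74 = -399
Denominator: √[(4485 − 3721)(5910 − 5476)] = √[764 × 434] = 575.8264
r = -399 / 575.8264 ≈ -0.693

-0.693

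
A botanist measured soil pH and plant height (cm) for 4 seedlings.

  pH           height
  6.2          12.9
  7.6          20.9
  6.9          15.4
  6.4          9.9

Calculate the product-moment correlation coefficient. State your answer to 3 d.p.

0.921

n = 4, Σx = 27.1, Σy = 59.1, Σx² = 184.77, Σy² = 938.39, Σxy = 408.44
nΣxy − ΣxΣy = 1633.76 − 1601.61 = 32.15
nΣx² − (Σx)² = 739.08 − 734.41 = 4.67; nΣy² − (Σy)² = 3753.56 − 3492.81 = 260.75
r = 32.15 / √(4.67 × 260.75) = 32.15 / 34.8956 ≈ 0.921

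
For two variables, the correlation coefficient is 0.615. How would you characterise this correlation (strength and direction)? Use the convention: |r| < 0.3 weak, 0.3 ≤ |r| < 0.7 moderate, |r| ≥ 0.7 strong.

r = 0.615 > 0 so the relationship is positive.
|r| = 0.615, which falls in the moderate range.

moderate positive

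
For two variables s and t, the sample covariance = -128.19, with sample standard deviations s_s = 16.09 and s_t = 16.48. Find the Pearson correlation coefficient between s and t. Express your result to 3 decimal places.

-0.483

r = Cov(s,t) / (s_s · s_t) = -128.19 / (16.09 × 16.48)
  = -128.19 / 265.1632 ≈ -0.483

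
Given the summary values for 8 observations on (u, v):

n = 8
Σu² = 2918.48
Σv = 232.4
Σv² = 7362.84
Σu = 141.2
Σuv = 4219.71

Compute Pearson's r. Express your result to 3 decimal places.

0.231

r = (nΣuv − ΣuΣv) / √[(nΣu² − (Σu)²)(nΣv² − (Σv)²)]
Numerator: 8×4219.71 − 141.2×232.4 = 942.8
Denominator: √[(23347.84 − 19937.44)(58902.72 − 54009.76)] = √[3410.4 × 4892.96] = 4084.9664
r = 942.8 / 4084.9664 ≈ 0.231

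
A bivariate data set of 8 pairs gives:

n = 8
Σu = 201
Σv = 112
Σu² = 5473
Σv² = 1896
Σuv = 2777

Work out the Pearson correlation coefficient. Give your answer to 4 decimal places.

-0.0993

r = (nΣuv − ΣuΣv) / √[(nΣu² − (Σu)²)(nΣv² − (Σv)²)]
Numerator: 8×2777 − 201×112 = -296
Denominator: √[(43784 − 40401)(15168 − 12544)] = √[3383 × 2624] = 2979.4281
r = -296 / 2979.4281 ≈ -0.0993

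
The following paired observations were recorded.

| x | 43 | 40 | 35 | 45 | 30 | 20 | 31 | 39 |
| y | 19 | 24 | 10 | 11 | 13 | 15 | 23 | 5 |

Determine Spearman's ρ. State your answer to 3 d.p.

-0.024

Rank x: 7, 6, 4, 8, 2, 1, 3, 5
Rank y: 6, 8, 2, 3, 4, 5, 7, 1
d = rank(x) − rank(y): 1, -2, 2, 5, -2, -4, -4, 4; Σd² = 86
ρ = 1 − 6Σd² / [n(n²−1)] = 1 − 6×86 / (8×63) = 1 − 516/504 ≈ -0.024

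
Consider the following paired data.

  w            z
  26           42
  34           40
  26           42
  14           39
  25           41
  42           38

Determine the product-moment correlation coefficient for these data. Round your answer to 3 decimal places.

-0.320

n = 6, Σw = 167, Σz = 242, Σw² = 5093, Σz² = 9774, Σwz = 6711
nΣwz − ΣwΣz = 40266 − 40414 = -148
nΣw² − (Σw)² = 30558 − 27889 = 2669; nΣz² − (Σz)² = 58644 − 58564 = 80
r = -148 / √(2669 × 80) = -148 / 462.0822 ≈ -0.320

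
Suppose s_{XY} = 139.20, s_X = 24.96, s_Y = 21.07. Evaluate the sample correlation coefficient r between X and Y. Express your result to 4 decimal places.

r = Cov(X,Y) / (s_X · s_Y) = 139.20 / (24.96 × 21.07)
  = 139.20 / 525.9072 ≈ 0.2647

0.2647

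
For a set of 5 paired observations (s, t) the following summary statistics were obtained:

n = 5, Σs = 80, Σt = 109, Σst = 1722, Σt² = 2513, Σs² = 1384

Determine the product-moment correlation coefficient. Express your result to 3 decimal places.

r = (nΣst − ΣsΣt) / √[(nΣs² − (Σs)²)(nΣt² − (Σt)²)]
Numerator: 5×1722 − 80×109 = -110
Denominator: √[(6920 − 6400)(12565 − 11881)] = √[520 × 684] = 596.3891
r = -110 / 596.3891 ≈ -0.184

-0.184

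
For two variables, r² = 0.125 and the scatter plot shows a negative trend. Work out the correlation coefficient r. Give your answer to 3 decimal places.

-0.354

|r| = √0.125 = 0.354
The association is negative, so r = −0.354.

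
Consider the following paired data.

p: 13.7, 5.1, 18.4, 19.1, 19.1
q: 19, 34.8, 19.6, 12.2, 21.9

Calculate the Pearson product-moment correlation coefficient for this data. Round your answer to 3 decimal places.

-0.861

n = 5, Σp = 75.4, Σq = 107.5, Σp² = 1281.88, Σq² = 2584.65, Σpq = 1449.73
nΣpq − ΣpΣq = 7248.65 − 8105.5 = -856.85
nΣp² − (Σp)² = 6409.4 − 5685.16 = 724.24; nΣq² − (Σq)² = 12923.25 − 11556.25 = 1367
r = -856.85 / √(724.24 × 1367) = -856.85 / 995.0056 ≈ -0.861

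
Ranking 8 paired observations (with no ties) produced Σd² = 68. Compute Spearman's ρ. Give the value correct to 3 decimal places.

ρ = 1 − 6Σd² / [n(n²−1)] = 1 − 6×68 / (8×63)
  = 1 − 408/504 = 1 − 0.8095 ≈ 0.190

0.190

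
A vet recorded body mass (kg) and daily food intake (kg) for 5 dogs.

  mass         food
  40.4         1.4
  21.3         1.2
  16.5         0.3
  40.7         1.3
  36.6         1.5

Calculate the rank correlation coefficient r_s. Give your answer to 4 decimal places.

Rank mass: 4, 2, 1, 5, 3
Rank food: 4, 2, 1, 3, 5
d = rank(mass) − rank(food): 0, 0, 0, 2, -2; Σd² = 8
ρ = 1 − 6Σd² / [n(n²−1)] = 1 − 6×8 / (5×24) = 1 − 48/120 ≈ 0.6000

0.6000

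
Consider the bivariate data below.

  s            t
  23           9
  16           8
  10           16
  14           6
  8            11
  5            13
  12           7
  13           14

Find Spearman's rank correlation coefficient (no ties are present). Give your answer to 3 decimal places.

Rank s: 8, 7, 3, 6, 2, 1, 4, 5
Rank t: 4, 3, 8, 1, 5, 6, 2, 7
d = rank(s) − rank(t): 4, 4, -5, 5, -3, -5, 2, -2; Σd² = 124
ρ = 1 − 6Σd² / [n(n²−1)] = 1 − 6×124 / (8×63) = 1 − 744/504 ≈ -0.476

-0.476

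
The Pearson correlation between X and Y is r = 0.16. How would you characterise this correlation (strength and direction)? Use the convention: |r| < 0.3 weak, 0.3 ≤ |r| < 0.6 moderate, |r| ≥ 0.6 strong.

r = 0.16 > 0 so the relationship is positive.
|r| = 0.16, which falls in the weak range.

weak positive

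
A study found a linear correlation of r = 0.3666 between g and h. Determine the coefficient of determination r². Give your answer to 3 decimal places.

r² = (0.3666)² = 0.134

0.134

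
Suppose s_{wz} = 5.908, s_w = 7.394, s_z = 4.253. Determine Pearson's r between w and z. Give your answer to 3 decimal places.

0.188

r = Cov(w,z) / (s_w · s_z) = 5.908 / (7.394 × 4.253)
  = 5.908 / 31.4467 ≈ 0.188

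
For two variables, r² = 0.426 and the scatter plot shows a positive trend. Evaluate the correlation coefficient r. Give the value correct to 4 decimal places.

|r| = √0.426 = 0.6527
The association is positive, so r = 0.6527.

0.6527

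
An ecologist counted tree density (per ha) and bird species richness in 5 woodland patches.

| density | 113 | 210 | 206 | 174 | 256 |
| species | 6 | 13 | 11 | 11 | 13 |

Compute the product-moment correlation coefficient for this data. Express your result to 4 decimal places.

0.9227

n = 5, Σx = 959, Σy = 54, Σx² = 195117, Σy² = 616, Σxy = 10916
nΣxy − ΣxΣy = 54580 − 51786 = 2794
nΣx² − (Σx)² = 975585 − 919681 = 55904; nΣy² − (Σy)² = 3080 − 2916 = 164
r = 2794 / √(55904 × 164) = 2794 / 3027.9128 ≈ 0.9227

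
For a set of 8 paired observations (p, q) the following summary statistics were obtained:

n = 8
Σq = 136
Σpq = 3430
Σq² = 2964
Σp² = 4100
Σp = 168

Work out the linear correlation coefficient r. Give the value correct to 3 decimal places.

r = (nΣpq − ΣpΣq) / √[(nΣp² − (Σp)²)(nΣq² − (Σq)²)]
Numerator: 8×3430 − 168×136 = 4592
Denominator: √[(32800 − 28224)(23712 − 18496)] = √[4576 × 5216] = 4885.5313
r = 4592 / 4885.5313 ≈ 0.940

0.940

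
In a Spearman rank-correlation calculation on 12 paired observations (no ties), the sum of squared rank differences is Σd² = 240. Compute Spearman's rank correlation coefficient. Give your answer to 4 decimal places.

ρ = 1 − 6Σd² / [n(n²−1)] = 1 − 6×240 / (12×143)
  = 1 − 1440/1716 = 1 − 0.83916 ≈ 0.1608

0.1608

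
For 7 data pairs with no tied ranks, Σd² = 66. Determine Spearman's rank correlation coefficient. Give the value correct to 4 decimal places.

ρ = 1 − 6Σd² / [n(n²−1)] = 1 − 6×66 / (7×48)
  = 1 − 396/336 = 1 − 1.17857 ≈ -0.1786

-0.1786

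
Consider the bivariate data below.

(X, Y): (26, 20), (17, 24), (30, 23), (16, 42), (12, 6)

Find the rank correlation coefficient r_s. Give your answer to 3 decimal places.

Rank X: 4, 3, 5, 2, 1
Rank Y: 2, 4, 3, 5, 1
d = rank(X) − rank(Y): 2, -1, 2, -3, 0; Σd² = 18
ρ = 1 − 6Σd² / [n(n²−1)] = 1 − 6×18 / (5×24) = 1 − 108/120 ≈ 0.100

0.100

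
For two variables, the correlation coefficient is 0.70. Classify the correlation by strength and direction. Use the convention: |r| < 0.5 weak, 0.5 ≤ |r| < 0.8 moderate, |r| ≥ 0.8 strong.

r = 0.70 > 0 so the relationship is positive.
|r| = 0.70, which falls in the moderate range.

moderate positive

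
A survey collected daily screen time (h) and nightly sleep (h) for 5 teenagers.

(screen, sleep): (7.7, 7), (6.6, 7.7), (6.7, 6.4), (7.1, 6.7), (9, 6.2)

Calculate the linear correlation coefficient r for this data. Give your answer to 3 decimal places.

n = 5, Σx = 37.1, Σy = 34, Σx² = 279.15, Σy² = 232.58, Σxy = 250.97
nΣxy − ΣxΣy = 1254.85 − 1261.4 = -6.55
nΣx² − (Σx)² = 1395.75 − 1376.41 = 19.34; nΣy² − (Σy)² = 1162.9 − 1156 = 6.9
r = -6.55 / √(19.34 × 6.9) = -6.55 / 11.5519 ≈ -0.567

-0.567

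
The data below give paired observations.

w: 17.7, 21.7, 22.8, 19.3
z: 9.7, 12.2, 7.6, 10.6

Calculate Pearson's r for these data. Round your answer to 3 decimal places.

n = 4, Σw = 81.5, Σz = 40.1, Σw² = 1676.51, Σz² = 413.05, Σwz = 814.29
nΣwz − ΣwΣz = 3257.16 − 3268.15 = -10.99
nΣw² − (Σw)² = 6706.04 − 6642.25 = 63.79; nΣz² − (Σz)² = 1652.2 − 1608.01 = 44.19
r = -10.99 / √(63.79 × 44.19) = -10.99 / 53.0931 ≈ -0.207

-0.207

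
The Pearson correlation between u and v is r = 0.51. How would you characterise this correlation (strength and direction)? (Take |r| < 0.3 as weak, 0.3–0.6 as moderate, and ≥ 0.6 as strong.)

moderate positive

r = 0.51 > 0 so the relationship is positive.
|r| = 0.51, which falls in the moderate range.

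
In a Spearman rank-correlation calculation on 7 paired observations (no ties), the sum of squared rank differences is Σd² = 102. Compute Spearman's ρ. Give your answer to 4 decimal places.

ρ = 1 − 6Σd² / [n(n²−1)] = 1 − 6×102 / (7×48)
  = 1 − 612/336 = 1 − 1.82143 ≈ -0.8214

-0.8214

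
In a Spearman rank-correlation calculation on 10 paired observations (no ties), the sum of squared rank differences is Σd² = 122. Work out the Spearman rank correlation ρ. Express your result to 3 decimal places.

0.261

ρ = 1 − 6Σd² / [n(n²−1)] = 1 − 6×122 / (10×99)
  = 1 − 732/990 = 1 − 0.7394 ≈ 0.261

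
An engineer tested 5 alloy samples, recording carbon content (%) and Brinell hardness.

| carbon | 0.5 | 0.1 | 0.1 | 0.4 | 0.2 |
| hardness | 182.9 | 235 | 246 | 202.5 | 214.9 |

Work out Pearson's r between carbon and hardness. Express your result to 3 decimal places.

n = 5, Σx = 1.3, Σy = 1081.3, Σx² = 0.47, Σy² = 236381.67, Σxy = 263.53
nΣxy − ΣxΣy = 1317.65 − 1405.69 = -88.04
nΣx² − (Σx)² = 2.35 − 1.69 = 0.66; nΣy² − (Σy)² = 1181908.35 − 1169209.69 = 12698.66
r = -88.04 / √(0.66 × 12698.66) = -88.04 / 91.5484 ≈ -0.962

-0.962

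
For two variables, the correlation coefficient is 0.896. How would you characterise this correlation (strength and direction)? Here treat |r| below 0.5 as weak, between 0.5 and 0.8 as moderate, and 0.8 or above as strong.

strong positive

r = 0.896 > 0 so the relationship is positive.
|r| = 0.896, which falls in the strong range.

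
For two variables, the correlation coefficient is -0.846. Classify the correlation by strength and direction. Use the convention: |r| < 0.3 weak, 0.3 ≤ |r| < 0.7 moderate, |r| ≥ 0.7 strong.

strong negative

r = -0.846 < 0 so the relationship is negative.
|r| = 0.846, which falls in the strong range.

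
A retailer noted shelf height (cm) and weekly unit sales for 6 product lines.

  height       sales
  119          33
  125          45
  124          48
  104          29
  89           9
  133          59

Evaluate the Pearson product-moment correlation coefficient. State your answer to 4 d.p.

0.9679

n = 6, Σx = 694, Σy = 223, Σx² = 81588, Σy² = 9821, Σxy = 27168
nΣxy − ΣxΣy = 163008 − 154762 = 8246
nΣx² − (Σx)² = 489528 − 481636 = 7892; nΣy² − (Σy)² = 58926 − 49729 = 9197
r = 8246 / √(7892 × 9197) = 8246 / 8519.5495 ≈ 0.9679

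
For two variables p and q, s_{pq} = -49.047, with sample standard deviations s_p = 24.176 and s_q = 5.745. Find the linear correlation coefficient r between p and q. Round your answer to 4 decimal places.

-0.3531

r = Cov(p,q) / (s_p · s_q) = -49.047 / (24.176 × 5.745)
  = -49.047 / 138.8911 ≈ -0.3531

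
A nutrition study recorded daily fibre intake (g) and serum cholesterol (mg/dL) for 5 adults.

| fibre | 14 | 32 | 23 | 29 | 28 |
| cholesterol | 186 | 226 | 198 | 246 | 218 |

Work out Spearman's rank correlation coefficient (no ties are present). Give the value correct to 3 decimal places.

Rank fibre: 1, 5, 2, 4, 3
Rank cholesterol: 1, 4, 2, 5, 3
d = rank(fibre) − rank(cholesterol): 0, 1, 0, -1, 0; Σd² = 2
ρ = 1 − 6Σd² / [n(n²−1)] = 1 − 6×2 / (5×24) = 1 − 12/120 ≈ 0.900

0.900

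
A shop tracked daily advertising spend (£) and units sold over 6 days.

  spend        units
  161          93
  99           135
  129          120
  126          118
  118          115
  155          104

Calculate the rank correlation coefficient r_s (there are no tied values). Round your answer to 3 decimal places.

Rank spend: 6, 1, 4, 3, 2, 5
Rank units: 1, 6, 5, 4, 3, 2
d = rank(spend) − rank(units): 5, -5, -1, -1, -1, 3; Σd² = 62
ρ = 1 − 6Σd² / [n(n²−1)] = 1 − 6×62 / (6×35) = 1 − 372/210 ≈ -0.771

-0.771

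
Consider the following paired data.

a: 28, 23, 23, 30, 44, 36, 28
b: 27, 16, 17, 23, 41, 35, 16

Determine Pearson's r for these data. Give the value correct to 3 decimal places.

0.935

n = 7, Σa = 212, Σb = 175, Σa² = 6758, Σb² = 4965, Σab = 5717
nΣab − ΣaΣb = 40019 − 37100 = 2919
nΣa² − (Σa)² = 47306 − 44944 = 2362; nΣb² − (Σb)² = 34755 − 30625 = 4130
r = 2919 / √(2362 × 4130) = 2919 / 3123.3091 ≈ 0.935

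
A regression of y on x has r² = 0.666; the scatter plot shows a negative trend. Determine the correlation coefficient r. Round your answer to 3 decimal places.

|r| = √0.666 = 0.816
The association is negative, so r = −0.816.

-0.816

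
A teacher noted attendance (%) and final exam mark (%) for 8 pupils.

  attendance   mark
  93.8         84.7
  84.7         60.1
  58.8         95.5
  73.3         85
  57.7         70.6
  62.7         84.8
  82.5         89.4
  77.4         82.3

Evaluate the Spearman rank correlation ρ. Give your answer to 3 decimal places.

-0.214

Rank attendance: 8, 7, 2, 4, 1, 3, 6, 5
Rank mark: 4, 1, 8, 6, 2, 5, 7, 3
d = rank(attendance) − rank(mark): 4, 6, -6, -2, -1, -2, -1, 2; Σd² = 102
ρ = 1 − 6Σd² / [n(n²−1)] = 1 − 6×102 / (8×63) = 1 − 612/504 ≈ -0.214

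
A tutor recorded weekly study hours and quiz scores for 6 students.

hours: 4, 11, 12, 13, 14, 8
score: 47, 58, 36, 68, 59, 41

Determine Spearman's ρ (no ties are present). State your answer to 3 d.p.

Rank hours: 1, 3, 4, 5, 6, 2
Rank score: 3, 4, 1, 6, 5, 2
d = rank(hours) − rank(score): -2, -1, 3, -1, 1, 0; Σd² = 16
ρ = 1 − 6Σd² / [n(n²−1)] = 1 − 6×16 / (6×35) = 1 − 96/210 ≈ 0.543

0.543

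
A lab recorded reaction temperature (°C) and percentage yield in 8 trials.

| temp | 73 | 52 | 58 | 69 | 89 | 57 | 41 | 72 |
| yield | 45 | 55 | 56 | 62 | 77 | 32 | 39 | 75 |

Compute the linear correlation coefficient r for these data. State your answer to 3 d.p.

0.701

n = 8, Σx = 511, Σy = 441, Σx² = 34193, Σy² = 26129, Σxy = 29347
nΣxy − ΣxΣy = 234776 − 225351 = 9425
nΣx² − (Σx)² = 273544 − 261121 = 12423; nΣy² − (Σy)² = 209032 − 194481 = 14551
r = 9425 / √(12423 × 14551) = 9425 / 13444.9646 ≈ 0.701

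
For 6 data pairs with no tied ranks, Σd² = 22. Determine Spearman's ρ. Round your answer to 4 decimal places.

ρ = 1 − 6Σd² / [n(n²−1)] = 1 − 6×22 / (6×35)
  = 1 − 132/210 = 1 − 0.62857 ≈ 0.3714

0.3714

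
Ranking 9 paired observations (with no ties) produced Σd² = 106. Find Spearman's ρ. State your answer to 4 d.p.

0.1167

ρ = 1 − 6Σd² / [n(n²−1)] = 1 − 6×106 / (9×80)
  = 1 − 636/720 = 1 − 0.88333 ≈ 0.1167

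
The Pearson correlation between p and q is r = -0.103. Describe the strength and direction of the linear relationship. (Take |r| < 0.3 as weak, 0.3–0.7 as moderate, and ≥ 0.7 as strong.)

weak negative

r = -0.103 < 0 so the relationship is negative.
|r| = 0.103, which falls in the weak range.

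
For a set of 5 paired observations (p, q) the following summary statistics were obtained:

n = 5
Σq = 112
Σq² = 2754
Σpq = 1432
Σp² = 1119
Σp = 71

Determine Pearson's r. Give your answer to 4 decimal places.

-0.9610

r = (nΣpq − ΣpΣq) / √[(nΣp² − (Σp)²)(nΣq² − (Σq)²)]
Numerator: 5×1432 − 71×112 = -792
Denominator: √[(5595 − 5041)(13770 − 12544)] = √[554 × 1226] = 824.1383
r = -792 / 824.1383 ≈ -0.9610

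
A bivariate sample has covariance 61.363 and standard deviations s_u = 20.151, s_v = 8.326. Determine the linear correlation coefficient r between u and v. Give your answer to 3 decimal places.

r = Cov(u,v) / (s_u · s_v) = 61.363 / (20.151 × 8.326)
  = 61.363 / 167.7772 ≈ 0.366

0.366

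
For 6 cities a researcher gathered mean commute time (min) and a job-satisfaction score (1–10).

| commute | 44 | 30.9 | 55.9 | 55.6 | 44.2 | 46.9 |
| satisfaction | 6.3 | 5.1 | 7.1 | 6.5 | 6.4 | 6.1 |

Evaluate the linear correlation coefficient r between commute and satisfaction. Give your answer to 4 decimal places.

n = 6, Σx = 277.5, Σy = 37.5, Σx² = 13260.23, Σy² = 236.53, Σxy = 1762.05
nΣxy − ΣxΣy = 10572.3 − 10406.25 = 166.05
nΣx² − (Σx)² = 79561.38 − 77006.25 = 2555.13; nΣy² − (Σy)² = 1419.18 − 1406.25 = 12.93
r = 166.05 / √(2555.13 × 12.93) = 166.05 / 181.7631 ≈ 0.9136

0.9136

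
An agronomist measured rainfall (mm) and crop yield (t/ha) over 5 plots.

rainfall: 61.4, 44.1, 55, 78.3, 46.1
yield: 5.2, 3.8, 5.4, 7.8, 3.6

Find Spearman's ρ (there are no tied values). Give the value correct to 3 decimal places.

0.800

Rank rainfall: 4, 1, 3, 5, 2
Rank yield: 3, 2, 4, 5, 1
d = rank(rainfall) − rank(yield): 1, -1, -1, 0, 1; Σd² = 4
ρ = 1 − 6Σd² / [n(n²−1)] = 1 − 6×4 / (5×24) = 1 − 24/120 ≈ 0.800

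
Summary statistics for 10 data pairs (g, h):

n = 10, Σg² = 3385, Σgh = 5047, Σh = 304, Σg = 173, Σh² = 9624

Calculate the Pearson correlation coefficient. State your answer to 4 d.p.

-0.5480

r = (nΣgh − ΣgΣh) / √[(nΣg² − (Σg)²)(nΣh² − (Σh)²)]
Numerator: 10×5047 − 173×304 = -2122
Denominator: √[(33850 − 29929)(96240 − 92416)] = √[3921 × 3824] = 3872.1963
r = -2122 / 3872.1963 ≈ -0.5480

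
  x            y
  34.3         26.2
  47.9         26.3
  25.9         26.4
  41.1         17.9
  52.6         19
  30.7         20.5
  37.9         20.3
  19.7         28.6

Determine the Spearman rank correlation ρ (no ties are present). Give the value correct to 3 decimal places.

-0.690

Rank x: 4, 7, 2, 6, 8, 3, 5, 1
Rank y: 5, 6, 7, 1, 2, 4, 3, 8
d = rank(x) − rank(y): -1, 1, -5, 5, 6, -1, 2, -7; Σd² = 142
ρ = 1 − 6Σd² / [n(n²−1)] = 1 − 6×142 / (8×63) = 1 − 852/504 ≈ -0.690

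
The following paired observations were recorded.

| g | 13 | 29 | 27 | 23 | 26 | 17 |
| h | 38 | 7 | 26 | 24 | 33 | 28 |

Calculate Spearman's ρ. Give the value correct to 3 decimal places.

-0.714

Rank g: 1, 6, 5, 3, 4, 2
Rank h: 6, 1, 3, 2, 5, 4
d = rank(g) − rank(h): -5, 5, 2, 1, -1, -2; Σd² = 60
ρ = 1 − 6Σd² / [n(n²−1)] = 1 − 6×60 / (6×35) = 1 − 360/210 ≈ -0.714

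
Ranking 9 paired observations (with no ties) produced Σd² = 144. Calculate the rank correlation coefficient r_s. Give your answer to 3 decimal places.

-0.200

ρ = 1 − 6Σd² / [n(n²−1)] = 1 − 6×144 / (9×80)
  = 1 − 864/720 = 1 − 1.2000 ≈ -0.200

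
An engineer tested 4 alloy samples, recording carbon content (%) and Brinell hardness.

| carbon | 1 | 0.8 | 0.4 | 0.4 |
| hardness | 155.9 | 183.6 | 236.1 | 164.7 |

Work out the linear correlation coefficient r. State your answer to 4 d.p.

-0.5596

n = 4, Σx = 2.6, Σy = 740.3, Σx² = 1.96, Σy² = 140883.07, Σxy = 463.1
nΣxy − ΣxΣy = 1852.4 − 1924.78 = -72.38
nΣx² − (Σx)² = 7.84 − 6.76 = 1.08; nΣy² − (Σy)² = 563532.28 − 548044.09 = 15488.19
r = -72.38 / √(1.08 × 15488.19) = -72.38 / 129.3339 ≈ -0.5596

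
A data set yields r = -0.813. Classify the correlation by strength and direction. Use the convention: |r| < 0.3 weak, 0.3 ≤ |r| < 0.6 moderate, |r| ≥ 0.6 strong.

r = -0.813 < 0 so the relationship is negative.
|r| = 0.813, which falls in the strong range.

strong negative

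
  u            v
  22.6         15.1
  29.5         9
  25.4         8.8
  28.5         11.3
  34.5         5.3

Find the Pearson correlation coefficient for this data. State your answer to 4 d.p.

n = 5, Σu = 140.5, Σv = 49.5, Σu² = 4028.67, Σv² = 542.23, Σuv = 1335.18
nΣuv − ΣuΣv = 6675.9 − 6954.75 = -278.85
nΣu² − (Σu)² = 20143.35 − 19740.25 = 403.1; nΣv² − (Σv)² = 2711.15 − 2450.25 = 260.9
r = -278.85 / √(403.1 × 260.9) = -278.85 / 324.2974 ≈ -0.8599

-0.8599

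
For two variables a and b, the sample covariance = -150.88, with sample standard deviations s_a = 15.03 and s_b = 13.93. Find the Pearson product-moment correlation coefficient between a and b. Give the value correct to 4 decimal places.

r = Cov(a,b) / (s_a · s_b) = -150.88 / (15.03 × 13.93)
  = -150.88 / 209.3679 ≈ -0.7206

-0.7206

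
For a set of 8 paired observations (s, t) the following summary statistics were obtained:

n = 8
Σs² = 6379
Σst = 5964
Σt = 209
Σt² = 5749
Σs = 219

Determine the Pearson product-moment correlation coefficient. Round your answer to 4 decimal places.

r = (nΣst − ΣsΣt) / √[(nΣs² − (Σs)²)(nΣt² − (Σt)²)]
Numerator: 8×5964 − 219×209 = 1941
Denominator: √[(51032 − 47961)(45992 − 43681)] = √[3071 × 2311] = 2664.0347
r = 1941 / 2664.0347 ≈ 0.7286

0.7286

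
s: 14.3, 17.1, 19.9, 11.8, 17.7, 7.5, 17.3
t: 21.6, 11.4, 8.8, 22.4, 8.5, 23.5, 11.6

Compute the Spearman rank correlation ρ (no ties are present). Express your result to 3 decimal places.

-0.929

Rank s: 3, 4, 7, 2, 6, 1, 5
Rank t: 5, 3, 2, 6, 1, 7, 4
d = rank(s) − rank(t): -2, 1, 5, -4, 5, -6, 1; Σd² = 108
ρ = 1 − 6Σd² / [n(n²−1)] = 1 − 6×108 / (7×48) = 1 − 648/336 ≈ -0.929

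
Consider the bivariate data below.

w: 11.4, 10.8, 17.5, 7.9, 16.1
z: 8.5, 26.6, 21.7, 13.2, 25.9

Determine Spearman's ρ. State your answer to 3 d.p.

Rank w: 3, 2, 5, 1, 4
Rank z: 1, 5, 3, 2, 4
d = rank(w) − rank(z): 2, -3, 2, -1, 0; Σd² = 18
ρ = 1 − 6Σd² / [n(n²−1)] = 1 − 6×18 / (5×24) = 1 − 108/120 ≈ 0.100

0.100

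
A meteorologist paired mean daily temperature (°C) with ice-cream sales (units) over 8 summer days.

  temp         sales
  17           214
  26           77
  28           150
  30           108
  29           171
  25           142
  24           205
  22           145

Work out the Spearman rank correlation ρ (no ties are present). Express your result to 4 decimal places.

Rank temp: 1, 5, 6, 8, 7, 4, 3, 2
Rank sales: 8, 1, 5, 2, 6, 3, 7, 4
d = rank(temp) − rank(sales): -7, 4, 1, 6, 1, 1, -4, -2; Σd² = 124
ρ = 1 − 6Σd² / [n(n²−1)] = 1 − 6×124 / (8×63) = 1 − 744/504 ≈ -0.4762

-0.4762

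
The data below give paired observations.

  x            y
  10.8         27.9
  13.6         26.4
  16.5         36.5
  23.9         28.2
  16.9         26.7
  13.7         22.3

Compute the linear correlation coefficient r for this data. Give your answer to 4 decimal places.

0.2104

n = 6, Σx = 95.4, Σy = 168, Σx² = 1618.36, Σy² = 4813.04, Σxy = 2693.33
nΣxy − ΣxΣy = 16159.98 − 16027.2 = 132.78
nΣx² − (Σx)² = 9710.16 − 9101.16 = 609; nΣy² − (Σy)² = 28878.24 − 28224 = 654.24
r = 132.78 / √(609 × 654.24) = 132.78 / 631.2148 ≈ 0.2104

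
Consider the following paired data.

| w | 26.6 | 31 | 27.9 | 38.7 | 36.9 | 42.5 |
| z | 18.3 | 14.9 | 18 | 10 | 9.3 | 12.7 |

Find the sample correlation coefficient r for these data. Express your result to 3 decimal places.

n = 6, Σw = 203.6, Σz = 83.2, Σw² = 7112.52, Σz² = 1228.68, Σwz = 2720.8
nΣwz − ΣwΣz = 16324.8 − 16939.52 = -614.72
nΣw² − (Σw)² = 42675.12 − 41452.96 = 1222.16; nΣz² − (Σz)² = 7372.08 − 6922.24 = 449.84
r = -614.72 / √(1222.16 × 449.84) = -614.72 / 741.4691 ≈ -0.829

-0.829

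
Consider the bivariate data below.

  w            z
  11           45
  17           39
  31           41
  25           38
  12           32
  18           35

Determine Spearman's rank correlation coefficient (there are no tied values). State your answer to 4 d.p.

Rank w: 1, 3, 6, 5, 2, 4
Rank z: 6, 4, 5, 3, 1, 2
d = rank(w) − rank(z): -5, -1, 1, 2, 1, 2; Σd² = 36
ρ = 1 − 6Σd² / [n(n²−1)] = 1 − 6×36 / (6×35) = 1 − 216/210 ≈ -0.0286

-0.0286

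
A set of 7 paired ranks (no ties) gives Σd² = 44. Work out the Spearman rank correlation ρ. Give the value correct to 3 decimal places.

0.214

ρ = 1 − 6Σd² / [n(n²−1)] = 1 − 6×44 / (7×48)
  = 1 − 264/336 = 1 − 0.7857 ≈ 0.214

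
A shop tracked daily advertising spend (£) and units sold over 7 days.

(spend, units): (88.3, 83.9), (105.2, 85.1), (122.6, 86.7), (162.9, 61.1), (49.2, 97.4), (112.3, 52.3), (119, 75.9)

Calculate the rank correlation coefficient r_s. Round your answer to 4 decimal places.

-0.4643

Rank spend: 2, 3, 6, 7, 1, 4, 5
Rank units: 4, 5, 6, 2, 7, 1, 3
d = rank(spend) − rank(units): -2, -2, 0, 5, -6, 3, 2; Σd² = 82
ρ = 1 − 6Σd² / [n(n²−1)] = 1 − 6×82 / (7×48) = 1 − 492/336 ≈ -0.4643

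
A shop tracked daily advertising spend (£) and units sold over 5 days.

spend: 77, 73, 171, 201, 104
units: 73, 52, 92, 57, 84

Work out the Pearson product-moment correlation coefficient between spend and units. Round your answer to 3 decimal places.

n = 5, Σx = 626, Σy = 358, Σx² = 91716, Σy² = 26802, Σxy = 45342
nΣxy − ΣxΣy = 226710 − 224108 = 2602
nΣx² − (Σx)² = 458580 − 391876 = 66704; nΣy² − (Σy)² = 134010 − 128164 = 5846
r = 2602 / √(66704 × 5846) = 2602 / 19747.1918 ≈ 0.132

0.132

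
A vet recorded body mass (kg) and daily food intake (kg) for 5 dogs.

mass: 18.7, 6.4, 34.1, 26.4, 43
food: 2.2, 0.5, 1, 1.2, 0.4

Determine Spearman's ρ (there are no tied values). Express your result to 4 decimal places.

Rank mass: 2, 1, 4, 3, 5
Rank food: 5, 2, 3, 4, 1
d = rank(mass) − rank(food): -3, -1, 1, -1, 4; Σd² = 28
ρ = 1 − 6Σd² / [n(n²−1)] = 1 − 6×28 / (5×24) = 1 − 168/120 ≈ -0.4000

-0.4000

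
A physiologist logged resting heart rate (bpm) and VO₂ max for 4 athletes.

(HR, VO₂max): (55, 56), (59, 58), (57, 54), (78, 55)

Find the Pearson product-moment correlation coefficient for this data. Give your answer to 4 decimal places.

n = 4, Σx = 249, Σy = 223, Σx² = 15839, Σy² = 12441, Σxy = 13870
nΣxy − ΣxΣy = 55480 − 55527 = -47
nΣx² − (Σx)² = 63356 − 62001 = 1355; nΣy² − (Σy)² = 49764 − 49729 = 35
r = -47 / √(1355 × 35) = -47 / 217.7728 ≈ -0.2158

-0.2158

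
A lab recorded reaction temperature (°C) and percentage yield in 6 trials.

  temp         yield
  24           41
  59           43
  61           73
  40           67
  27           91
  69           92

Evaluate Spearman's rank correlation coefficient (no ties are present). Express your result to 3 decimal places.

0.600

Rank temp: 1, 4, 5, 3, 2, 6
Rank yield: 1, 2, 4, 3, 5, 6
d = rank(temp) − rank(yield): 0, 2, 1, 0, -3, 0; Σd² = 14
ρ = 1 − 6Σd² / [n(n²−1)] = 1 − 6×14 / (6×35) = 1 − 84/210 ≈ 0.600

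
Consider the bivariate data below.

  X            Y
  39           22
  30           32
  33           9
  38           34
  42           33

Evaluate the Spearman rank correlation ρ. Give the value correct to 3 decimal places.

Rank X: 4, 1, 2, 3, 5
Rank Y: 2, 3, 1, 5, 4
d = rank(X) − rank(Y): 2, -2, 1, -2, 1; Σd² = 14
ρ = 1 − 6Σd² / [n(n²−1)] = 1 − 6×14 / (5×24) = 1 − 84/120 ≈ 0.300

0.300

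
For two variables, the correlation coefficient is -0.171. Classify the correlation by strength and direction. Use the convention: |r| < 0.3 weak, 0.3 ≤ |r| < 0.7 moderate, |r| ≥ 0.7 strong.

weak negative

r = -0.171 < 0 so the relationship is negative.
|r| = 0.171, which falls in the weak range.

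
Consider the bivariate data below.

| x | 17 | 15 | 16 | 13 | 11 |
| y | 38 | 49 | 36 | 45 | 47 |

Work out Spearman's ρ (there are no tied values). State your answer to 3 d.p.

Rank x: 5, 3, 4, 2, 1
Rank y: 2, 5, 1, 3, 4
d = rank(x) − rank(y): 3, -2, 3, -1, -3; Σd² = 32
ρ = 1 − 6Σd² / [n(n²−1)] = 1 − 6×32 / (5×24) = 1 − 192/120 ≈ -0.600

-0.600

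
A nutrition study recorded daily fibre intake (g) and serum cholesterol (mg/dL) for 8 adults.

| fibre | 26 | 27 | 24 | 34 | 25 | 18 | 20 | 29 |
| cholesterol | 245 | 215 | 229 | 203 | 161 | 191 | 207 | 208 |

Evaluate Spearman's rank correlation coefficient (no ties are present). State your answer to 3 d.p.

Rank fibre: 5, 6, 3, 8, 4, 1, 2, 7
Rank cholesterol: 8, 6, 7, 3, 1, 2, 4, 5
d = rank(fibre) − rank(cholesterol): -3, 0, -4, 5, 3, -1, -2, 2; Σd² = 68
ρ = 1 − 6Σd² / [n(n²−1)] = 1 − 6×68 / (8×63) = 1 − 408/504 ≈ 0.190

0.190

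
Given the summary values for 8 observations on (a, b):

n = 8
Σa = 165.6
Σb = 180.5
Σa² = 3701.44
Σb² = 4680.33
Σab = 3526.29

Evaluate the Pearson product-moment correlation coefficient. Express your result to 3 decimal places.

-0.515

r = (nΣab − ΣaΣb) / √[(nΣa² − (Σa)²)(nΣb² − (Σb)²)]
Numerator: 8×3526.29 − 165.6×180.5 = -1680.48
Denominator: √[(29611.52 − 27423.36)(37442.64 − 32580.25)] = √[2188.16 × 4862.39] = 3261.8534
r = -1680.48 / 3261.8534 ≈ -0.515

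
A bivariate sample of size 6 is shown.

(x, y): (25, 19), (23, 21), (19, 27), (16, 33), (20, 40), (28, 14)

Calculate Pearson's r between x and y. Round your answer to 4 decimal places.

-0.8174

n = 6, Σx = 131, Σy = 154, Σx² = 2955, Σy² = 4416, Σxy = 3191
nΣxy − ΣxΣy = 19146 − 20174 = -1028
nΣx² − (Σx)² = 17730 − 17161 = 569; nΣy² − (Σy)² = 26496 − 23716 = 2780
r = -1028 / √(569 × 2780) = -1028 / 1257.7043 ≈ -0.8174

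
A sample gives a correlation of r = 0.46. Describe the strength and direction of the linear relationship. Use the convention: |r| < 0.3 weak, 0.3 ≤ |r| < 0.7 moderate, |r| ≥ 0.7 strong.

moderate positive

r = 0.46 > 0 so the relationship is positive.
|r| = 0.46, which falls in the moderate range.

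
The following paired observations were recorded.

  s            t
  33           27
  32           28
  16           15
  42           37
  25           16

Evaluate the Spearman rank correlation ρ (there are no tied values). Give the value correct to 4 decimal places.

Rank s: 4, 3, 1, 5, 2
Rank t: 3, 4, 1, 5, 2
d = rank(s) − rank(t): 1, -1, 0, 0, 0; Σd² = 2
ρ = 1 − 6Σd² / [n(n²−1)] = 1 − 6×2 / (5×24) = 1 − 12/120 ≈ 0.9000

0.9000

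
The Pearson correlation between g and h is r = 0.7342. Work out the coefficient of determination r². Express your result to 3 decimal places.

0.539

r² = (0.7342)² = 0.539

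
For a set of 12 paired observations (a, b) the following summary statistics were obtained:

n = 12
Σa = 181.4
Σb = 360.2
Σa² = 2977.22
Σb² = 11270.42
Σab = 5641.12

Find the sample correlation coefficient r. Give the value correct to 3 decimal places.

r = (nΣab − ΣaΣb) / √[(nΣa² − (Σa)²)(nΣb² − (Σb)²)]
Numerator: 12×5641.12 − 181.4×360.2 = 2353.16
Denominator: √[(35726.64 − 32905.96)(135245.04 − 129744.04)] = √[2820.68 × 5501] = 3939.1066
r = 2353.16 / 3939.1066 ≈ 0.597

0.597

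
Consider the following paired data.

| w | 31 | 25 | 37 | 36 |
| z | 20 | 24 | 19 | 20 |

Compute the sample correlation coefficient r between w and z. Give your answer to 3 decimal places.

-0.922

n = 4, Σw = 129, Σz = 83, Σw² = 4251, Σz² = 1737, Σwz = 2643
nΣwz − ΣwΣz = 10572 − 10707 = -135
nΣw² − (Σw)² = 17004 − 16641 = 363; nΣz² − (Σz)² = 6948 − 6889 = 59
r = -135 / √(363 × 59) = -135 / 146.3455 ≈ -0.922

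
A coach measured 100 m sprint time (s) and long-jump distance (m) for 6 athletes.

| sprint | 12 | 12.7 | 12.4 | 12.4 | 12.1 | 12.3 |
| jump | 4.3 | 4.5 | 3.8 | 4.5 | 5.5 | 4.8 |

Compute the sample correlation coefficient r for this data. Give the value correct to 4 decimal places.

n = 6, Σx = 73.9, Σy = 27.4, Σx² = 910.51, Σy² = 126.72, Σxy = 337.26
nΣxy − ΣxΣy = 2023.56 − 2024.86 = -1.3
nΣx² − (Σx)² = 5463.06 − 5461.21 = 1.85; nΣy² − (Σy)² = 760.32 − 750.76 = 9.56
r = -1.3 / √(1.85 × 9.56) = -1.3 / 4.2055 ≈ -0.3091

-0.3091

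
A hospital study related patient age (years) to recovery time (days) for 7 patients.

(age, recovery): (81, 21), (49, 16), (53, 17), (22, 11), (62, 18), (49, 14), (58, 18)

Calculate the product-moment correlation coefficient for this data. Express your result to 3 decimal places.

0.968

n = 7, Σx = 374, Σy = 115, Σx² = 21864, Σy² = 1951, Σxy = 6474
nΣxy − ΣxΣy = 45318 − 43010 = 2308
nΣx² − (Σx)² = 153048 − 139876 = 13172; nΣy² − (Σy)² = 13657 − 13225 = 432
r = 2308 / √(13172 × 432) = 2308 / 2385.4358 ≈ 0.968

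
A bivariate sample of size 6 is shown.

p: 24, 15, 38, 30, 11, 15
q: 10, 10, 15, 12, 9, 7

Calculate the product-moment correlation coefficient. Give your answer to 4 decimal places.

n = 6, Σp = 133, Σq = 63, Σp² = 3491, Σq² = 699, Σpq = 1524
nΣpq − ΣpΣq = 9144 − 8379 = 765
nΣp² − (Σp)² = 20946 − 17689 = 3257; nΣq² − (Σq)² = 4194 − 3969 = 225
r = 765 / √(3257 × 225) = 765 / 856.0520 ≈ 0.8936

0.8936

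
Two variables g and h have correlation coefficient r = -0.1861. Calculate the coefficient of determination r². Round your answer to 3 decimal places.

0.035

r² = (-0.1861)² = 0.035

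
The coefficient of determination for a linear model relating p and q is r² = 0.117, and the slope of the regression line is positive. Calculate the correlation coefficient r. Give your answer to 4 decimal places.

0.3421

|r| = √0.117 = 0.3421
The association is positive, so r = 0.3421.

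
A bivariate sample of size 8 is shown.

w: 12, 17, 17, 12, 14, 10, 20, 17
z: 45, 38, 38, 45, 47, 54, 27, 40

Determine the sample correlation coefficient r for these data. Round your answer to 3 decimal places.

n = 8, Σw = 119, Σz = 334, Σw² = 1851, Σz² = 14392, Σwz = 4790
nΣwz − ΣwΣz = 38320 − 39746 = -1426
nΣw² − (Σw)² = 14808 − 14161 = 647; nΣz² − (Σz)² = 115136 − 111556 = 3580
r = -1426 / √(647 × 3580) = -1426 / 1521.9264 ≈ -0.937

-0.937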